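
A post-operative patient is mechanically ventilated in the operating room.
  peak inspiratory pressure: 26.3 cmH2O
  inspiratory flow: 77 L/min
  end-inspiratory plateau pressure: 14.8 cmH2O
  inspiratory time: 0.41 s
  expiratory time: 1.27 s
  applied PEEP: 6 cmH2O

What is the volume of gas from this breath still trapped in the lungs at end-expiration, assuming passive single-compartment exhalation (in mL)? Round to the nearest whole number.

Flow: 77 L/min ÷ 60 = 1.2833 L/s.
Vt = flow × Ti = 1.2833 L/s × 0.41 s × 1000 mL/L = 526.15 mL.
R = (PIP − Pplat)/V̇ = (26.3 − 14.8) / 1.2833 = 11.5/1.2833 = 8.961 cmH2O·s/L.
C = Vt/(Pplat − PEEP) = 526.15 / (14.8 − 6) = 526.15/8.8 = 59.79 mL/cmH2O.
τ = R × C = 8.961 × 0.05979 L/cmH2O = 0.5358 s.
Fraction remaining = e^(−Te/τ) = e^(−1.27/0.5358) = 0.09345.
Trapped volume = 526.15 × 0.09345 = 49.169 mL.

49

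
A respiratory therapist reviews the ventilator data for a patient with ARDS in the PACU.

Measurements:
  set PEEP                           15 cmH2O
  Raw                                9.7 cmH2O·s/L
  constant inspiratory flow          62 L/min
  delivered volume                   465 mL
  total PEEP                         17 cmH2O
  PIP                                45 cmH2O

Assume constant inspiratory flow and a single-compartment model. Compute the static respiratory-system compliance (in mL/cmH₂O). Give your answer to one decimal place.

Flow: 62 L/min ÷ 60 = 1.0333 L/s.
Total PEEP = 17 cmH2O (set 15 + intrinsic 2); this is the baseline alveolar pressure.
Equation of motion (constant flow): PIP = Vt/C + R·V̇ + PEEP.
Vt/C = PIP − R·V̇ − PEEP = 45 − 9.7×1.0333 − 17 = 45 − 10.023 − 17 = 17.977 cmH2O.
C = Vt / 17.977 = 465 / 17.977 = 25.866 mL/cmH2O.

25.9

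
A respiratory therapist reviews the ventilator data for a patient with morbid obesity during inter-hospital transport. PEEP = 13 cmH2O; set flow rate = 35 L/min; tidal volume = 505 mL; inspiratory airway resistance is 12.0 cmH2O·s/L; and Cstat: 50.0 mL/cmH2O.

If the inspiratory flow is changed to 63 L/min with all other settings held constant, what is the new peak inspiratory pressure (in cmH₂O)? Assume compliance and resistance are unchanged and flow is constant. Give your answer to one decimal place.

35.7

Flow: 35 L/min ÷ 60 = 0.5833 L/s.
New flow: 63 L/min ÷ 60 = 1.05 L/s.
PIP = Vt/C + R·V̇ + PEEP (constant-flow equation of motion).
Only the resistive term changes: ΔPIP = R × ΔV̇ = 12.0 × (1.05 − 0.5833) = 12.0 × 0.4667 = 5.6 cmH2O.
Original PIP = 505/50.0 + 12.0×0.5833 + 13 = 30.1 cmH2O; new PIP = 30.1 + (5.6) = 35.7 cmH2O.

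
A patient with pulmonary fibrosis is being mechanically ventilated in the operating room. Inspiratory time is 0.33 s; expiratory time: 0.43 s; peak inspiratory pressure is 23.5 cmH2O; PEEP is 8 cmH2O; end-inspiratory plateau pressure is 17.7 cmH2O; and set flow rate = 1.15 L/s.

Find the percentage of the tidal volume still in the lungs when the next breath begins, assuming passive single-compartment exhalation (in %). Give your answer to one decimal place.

11.3

Vt = flow × Ti = 1.15 L/s × 0.33 s × 1000 mL/L = 379.5 mL.
R = (PIP − Pplat)/V̇ = (23.5 − 17.7) / 1.15 = 5.8/1.15 = 5.043 cmH2O·s/L.
C = Vt/(Pplat − PEEP) = 379.5 / (17.7 − 8) = 379.5/9.7 = 39.124 mL/cmH2O.
τ = R × C = 5.043 × 0.03912 L/cmH2O = 0.1973 s.
Fraction remaining at end-expiration = e^(−Te/τ) = e^(−0.43/0.1973) = 0.1131 → 11.31%.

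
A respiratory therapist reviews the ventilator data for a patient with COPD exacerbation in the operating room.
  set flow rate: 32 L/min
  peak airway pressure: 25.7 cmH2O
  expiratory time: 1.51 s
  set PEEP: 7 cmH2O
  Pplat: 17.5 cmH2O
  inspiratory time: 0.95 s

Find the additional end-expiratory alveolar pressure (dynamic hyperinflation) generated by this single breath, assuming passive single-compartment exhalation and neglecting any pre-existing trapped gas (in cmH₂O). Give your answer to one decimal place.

1.4

Flow: 32 L/min ÷ 60 = 0.5333 L/s.
Vt = flow × Ti = 0.5333 L/s × 0.95 s × 1000 mL/L = 506.64 mL.
R = (PIP − Pplat)/V̇ = (25.7 − 17.5) / 0.5333 = 8.2/0.5333 = 15.376 cmH2O·s/L.
C = Vt/(Pplat − PEEP) = 506.64 / (17.5 − 7) = 506.64/10.5 = 48.251 mL/cmH2O.
τ = R × C = 15.376 × 0.04825 L/cmH2O = 0.7419 s.
Fraction remaining = e^(−Te/τ) = e^(−1.51/0.7419) = 0.1306; trapped volume = 506.64 × 0.1306 = 66.167 mL.
Additional alveolar pressure from trapping ≈ V_trapped / C = 66.167 / 48.251 = 1.371 cmH2O.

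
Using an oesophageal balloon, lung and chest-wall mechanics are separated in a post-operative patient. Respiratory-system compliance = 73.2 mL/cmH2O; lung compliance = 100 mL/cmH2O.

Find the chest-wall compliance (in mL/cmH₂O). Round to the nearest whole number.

1/Ccw = 1/Crs − 1/CL.
1/Ccw = 1/73.2 − 1/100 = 0.003661.
Ccw = 273.15 mL/cmH2O.

273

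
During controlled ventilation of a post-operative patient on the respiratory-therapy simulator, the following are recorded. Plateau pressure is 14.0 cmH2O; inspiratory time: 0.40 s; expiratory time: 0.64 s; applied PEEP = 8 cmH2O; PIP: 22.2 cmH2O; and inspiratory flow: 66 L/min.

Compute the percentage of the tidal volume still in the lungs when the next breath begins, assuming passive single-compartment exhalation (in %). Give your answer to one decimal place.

31.0

Flow: 66 L/min ÷ 60 = 1.1 L/s.
Vt = flow × Ti = 1.1 L/s × 0.40 s × 1000 mL/L = 440.0 mL.
R = (PIP − Pplat)/V̇ = (22.2 − 14.0) / 1.1 = 8.2/1.1 = 7.455 cmH2O·s/L.
C = Vt/(Pplat − PEEP) = 440.0 / (14.0 − 8) = 440.0/6.0 = 73.333 mL/cmH2O.
τ = R × C = 7.455 × 0.07333 L/cmH2O = 0.5467 s.
Fraction remaining at end-expiration = e^(−Te/τ) = e^(−0.64/0.5467) = 0.3102 → 31.02%.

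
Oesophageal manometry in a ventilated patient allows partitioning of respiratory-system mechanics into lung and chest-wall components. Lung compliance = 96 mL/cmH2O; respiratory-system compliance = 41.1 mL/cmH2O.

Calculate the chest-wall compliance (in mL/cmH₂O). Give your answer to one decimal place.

1/Ccw = 1/Crs − 1/CL.
1/Ccw = 1/41.1 − 1/96 = 0.01391.
Ccw = 71.891 mL/cmH2O.

71.9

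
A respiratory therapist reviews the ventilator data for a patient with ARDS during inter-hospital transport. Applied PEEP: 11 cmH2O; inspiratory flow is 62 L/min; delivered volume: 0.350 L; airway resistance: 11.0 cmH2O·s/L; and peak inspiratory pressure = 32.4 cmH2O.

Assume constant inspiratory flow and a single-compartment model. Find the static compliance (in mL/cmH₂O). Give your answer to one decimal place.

Flow: 62 L/min ÷ 60 = 1.0333 L/s.
Equation of motion (constant flow): PIP = Vt/C + R·V̇ + PEEP.
Vt/C = PIP − R·V̇ − PEEP = 32.4 − 11.0×1.0333 − 11 = 32.4 − 11.366 − 11 = 10.034 cmH2O.
C = Vt / 10.034 = 350 / 10.034 = 34.881 mL/cmH2O.

34.9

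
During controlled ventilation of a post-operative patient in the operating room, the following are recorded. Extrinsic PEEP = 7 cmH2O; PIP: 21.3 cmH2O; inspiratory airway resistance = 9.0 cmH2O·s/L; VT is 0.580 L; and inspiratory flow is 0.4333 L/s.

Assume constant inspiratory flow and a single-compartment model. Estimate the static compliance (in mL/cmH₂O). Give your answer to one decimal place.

55.8

Equation of motion (constant flow): PIP = Vt/C + R·V̇ + PEEP.
Vt/C = PIP − R·V̇ − PEEP = 21.3 − 9.0×0.4333 − 7 = 21.3 − 3.9 − 7 = 10.4 cmH2O.
C = Vt / 10.4 = 580 / 10.4 = 55.769 mL/cmH2O.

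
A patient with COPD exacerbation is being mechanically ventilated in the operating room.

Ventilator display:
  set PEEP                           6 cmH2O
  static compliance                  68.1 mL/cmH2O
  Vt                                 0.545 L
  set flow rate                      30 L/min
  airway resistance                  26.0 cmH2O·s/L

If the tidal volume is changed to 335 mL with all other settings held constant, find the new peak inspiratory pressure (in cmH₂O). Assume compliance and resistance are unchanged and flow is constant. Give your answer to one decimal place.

23.9

Flow: 30 L/min ÷ 60 = 0.5 L/s.
PIP = Vt/C + R·V̇ + PEEP (constant-flow equation of motion).
Only the elastic term changes: ΔPIP = ΔVt / C = (335 − 545) / 68.1 = -3.084 cmH2O.
Original PIP = 545/68.1 + 26.0×0.5 + 6 = 27.003 cmH2O; new PIP = 27.003 + (-3.084) = 23.919 cmH2O.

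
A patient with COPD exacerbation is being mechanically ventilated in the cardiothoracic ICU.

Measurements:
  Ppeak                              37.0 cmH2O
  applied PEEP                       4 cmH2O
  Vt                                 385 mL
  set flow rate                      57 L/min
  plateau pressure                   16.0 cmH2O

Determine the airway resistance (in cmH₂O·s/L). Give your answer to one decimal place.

Flow: 57 L/min ÷ 60 = 0.95 L/s.
Raw = (PIP − Pplat) / flow = (37.0 − 16.0) / 0.95 = 21.0 / 0.95 = 22.105 cmH2O·s/L.

22.1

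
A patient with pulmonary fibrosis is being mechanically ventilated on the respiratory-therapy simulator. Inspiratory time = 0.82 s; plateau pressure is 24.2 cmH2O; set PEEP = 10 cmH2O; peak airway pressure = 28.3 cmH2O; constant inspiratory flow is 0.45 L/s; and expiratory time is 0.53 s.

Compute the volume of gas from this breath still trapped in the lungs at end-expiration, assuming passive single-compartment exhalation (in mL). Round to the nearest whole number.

39

Vt = flow × Ti = 0.45 L/s × 0.82 s × 1000 mL/L = 369.0 mL.
R = (PIP − Pplat)/V̇ = (28.3 − 24.2) / 0.45 = 4.1/0.45 = 9.111 cmH2O·s/L.
C = Vt/(Pplat − PEEP) = 369.0 / (24.2 − 10) = 369.0/14.2 = 25.986 mL/cmH2O.
τ = R × C = 9.111 × 0.02599 L/cmH2O = 0.2368 s.
Fraction remaining = e^(−Te/τ) = e^(−0.53/0.2368) = 0.1067.
Trapped volume = 369.0 × 0.1067 = 39.372 mL.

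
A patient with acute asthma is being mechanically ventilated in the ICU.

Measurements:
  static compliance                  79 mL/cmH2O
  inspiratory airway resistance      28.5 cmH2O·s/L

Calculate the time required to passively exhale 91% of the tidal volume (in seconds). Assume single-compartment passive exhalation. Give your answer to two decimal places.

τ = R × C = 28.5 × 79 mL/cmH2O = 28.5 × 0.079 L/cmH2O = 2.252 s.
Exhaled fraction f = 1 − e^(−t/τ) → t = −τ·ln(1 − f) = −2.252·ln(0.09) = 5.423 s.

5.42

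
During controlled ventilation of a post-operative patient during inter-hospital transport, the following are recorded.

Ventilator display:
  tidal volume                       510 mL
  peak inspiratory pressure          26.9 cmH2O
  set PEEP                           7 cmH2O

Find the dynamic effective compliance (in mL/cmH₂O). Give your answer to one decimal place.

25.6

Dynamic compliance = Vt / (PIP − PEEP) = 510 / (26.9 − 7) = 510 / 19.9 = 25.628 mL/cmH2O.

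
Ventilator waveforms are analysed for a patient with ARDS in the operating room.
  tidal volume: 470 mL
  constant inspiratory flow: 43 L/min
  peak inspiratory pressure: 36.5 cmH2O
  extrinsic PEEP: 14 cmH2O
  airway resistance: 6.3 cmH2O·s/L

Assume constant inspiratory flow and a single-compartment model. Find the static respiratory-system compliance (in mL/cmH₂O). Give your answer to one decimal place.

Flow: 43 L/min ÷ 60 = 0.7167 L/s.
Equation of motion (constant flow): PIP = Vt/C + R·V̇ + PEEP.
Vt/C = PIP − R·V̇ − PEEP = 36.5 − 6.3×0.7167 − 14 = 36.5 − 4.515 − 14 = 17.985 cmH2O.
C = Vt / 17.985 = 470 / 17.985 = 26.133 mL/cmH2O.

26.1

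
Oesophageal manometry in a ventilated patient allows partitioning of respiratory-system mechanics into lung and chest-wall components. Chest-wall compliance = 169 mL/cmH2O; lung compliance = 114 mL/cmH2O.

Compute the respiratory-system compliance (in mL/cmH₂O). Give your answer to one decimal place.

Lung and chest wall are elastances in series: 1/Crs = 1/CL + 1/Ccw.
1/Crs = 1/114 + 1/169 = 0.01469.
Crs = 68.074 mL/cmH2O.

68.1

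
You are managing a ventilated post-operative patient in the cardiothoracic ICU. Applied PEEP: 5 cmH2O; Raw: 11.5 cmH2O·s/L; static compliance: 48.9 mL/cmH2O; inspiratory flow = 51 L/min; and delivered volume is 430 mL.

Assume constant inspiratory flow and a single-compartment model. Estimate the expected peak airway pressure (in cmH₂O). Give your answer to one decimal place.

Flow: 51 L/min ÷ 60 = 0.85 L/s.
Equation of motion (constant flow): PIP = Vt/C + R·V̇ + PEEP.
PIP = 430/48.9 + 11.5×0.85 + 5 = 8.793 + 9.775 + 5 = 23.568 cmH2O.

23.6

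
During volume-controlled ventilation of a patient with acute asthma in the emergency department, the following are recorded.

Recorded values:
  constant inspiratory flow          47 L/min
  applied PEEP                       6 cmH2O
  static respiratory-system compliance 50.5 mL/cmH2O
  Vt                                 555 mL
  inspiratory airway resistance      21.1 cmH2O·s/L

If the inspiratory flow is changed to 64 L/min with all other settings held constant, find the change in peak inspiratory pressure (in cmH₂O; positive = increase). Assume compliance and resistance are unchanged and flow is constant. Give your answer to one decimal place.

Flow: 47 L/min ÷ 60 = 0.7833 L/s.
New flow: 64 L/min ÷ 60 = 1.0667 L/s.
PIP = Vt/C + R·V̇ + PEEP (constant-flow equation of motion).
Only the resistive term changes: ΔPIP = R × ΔV̇ = 21.1 × (1.0667 − 0.7833) = 21.1 × 0.2834 = 5.98 cmH2O.

6.0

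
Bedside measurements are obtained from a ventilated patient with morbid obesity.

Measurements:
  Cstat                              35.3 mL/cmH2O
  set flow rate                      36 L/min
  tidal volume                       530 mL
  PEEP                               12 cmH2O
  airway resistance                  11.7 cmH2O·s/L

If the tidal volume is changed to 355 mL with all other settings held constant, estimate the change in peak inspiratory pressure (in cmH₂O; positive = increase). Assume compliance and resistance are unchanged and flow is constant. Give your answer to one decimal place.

PIP = Vt/C + R·V̇ + PEEP (constant-flow equation of motion).
Only the elastic term changes: ΔPIP = ΔVt / C = (355 − 530) / 35.3 = -4.958 cmH2O.

-5.0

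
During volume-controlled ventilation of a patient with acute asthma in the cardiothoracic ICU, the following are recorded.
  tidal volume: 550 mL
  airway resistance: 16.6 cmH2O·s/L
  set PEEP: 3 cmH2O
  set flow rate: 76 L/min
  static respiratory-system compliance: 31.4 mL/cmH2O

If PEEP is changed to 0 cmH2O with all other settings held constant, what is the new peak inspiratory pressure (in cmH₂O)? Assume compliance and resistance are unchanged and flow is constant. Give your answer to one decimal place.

38.5

Flow: 76 L/min ÷ 60 = 1.2667 L/s.
PIP = Vt/C + R·V̇ + PEEP (constant-flow equation of motion).
Only the baseline term changes: ΔPIP = ΔPEEP = 0 − 3 = -3.0 cmH2O.
Original PIP = 550/31.4 + 16.6×1.2667 + 3 = 41.543 cmH2O; new PIP = 41.543 + (-3.0) = 38.543 cmH2O.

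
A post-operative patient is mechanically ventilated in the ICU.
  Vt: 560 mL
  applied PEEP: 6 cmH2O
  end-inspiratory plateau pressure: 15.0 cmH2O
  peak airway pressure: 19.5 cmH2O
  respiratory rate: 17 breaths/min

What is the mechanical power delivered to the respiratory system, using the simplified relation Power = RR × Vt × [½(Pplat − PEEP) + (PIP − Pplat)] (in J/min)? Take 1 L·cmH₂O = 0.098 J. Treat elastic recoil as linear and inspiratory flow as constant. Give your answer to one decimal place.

Per-breath work = Vt × [½(Pplat−PEEP) + (PIP−Pplat)] = 0.560 × [0.5×9.0 + 4.5] = 0.560 × 9.0 = 5.04 L·cmH2O.
Power = 17 × 5.04 = 85.68 L·cmH2O/min.
× 0.098 J/(L·cmH2O) → 8.397 J/min.

8.4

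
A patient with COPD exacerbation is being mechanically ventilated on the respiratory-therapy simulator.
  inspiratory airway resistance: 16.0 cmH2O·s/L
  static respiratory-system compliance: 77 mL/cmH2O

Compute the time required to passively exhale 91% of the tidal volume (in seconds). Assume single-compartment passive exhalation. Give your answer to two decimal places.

2.97

τ = R × C = 16.0 × 77 mL/cmH2O = 16.0 × 0.077 L/cmH2O = 1.232 s.
Exhaled fraction f = 1 − e^(−t/τ) → t = −τ·ln(1 − f) = −1.232·ln(0.09) = 2.967 s.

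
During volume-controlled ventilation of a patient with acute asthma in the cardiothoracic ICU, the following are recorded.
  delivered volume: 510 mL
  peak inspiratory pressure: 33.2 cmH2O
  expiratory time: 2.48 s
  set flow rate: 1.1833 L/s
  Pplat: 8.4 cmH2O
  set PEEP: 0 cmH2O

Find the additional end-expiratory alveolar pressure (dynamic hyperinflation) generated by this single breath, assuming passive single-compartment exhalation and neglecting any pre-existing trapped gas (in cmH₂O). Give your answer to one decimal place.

R = (PIP − Pplat)/V̇ = (33.2 − 8.4) / 1.1833 = 24.8/1.1833 = 20.958 cmH2O·s/L.
C = Vt/(Pplat − PEEP) = 510.0 / (8.4 − 0) = 510.0/8.4 = 60.714 mL/cmH2O.
τ = R × C = 20.958 × 0.06071 L/cmH2O = 1.272 s.
Fraction remaining = e^(−Te/τ) = e^(−2.48/1.272) = 0.1423; trapped volume = 510.0 × 0.1423 = 72.573 mL.
Additional alveolar pressure from trapping ≈ V_trapped / C = 72.573 / 60.714 = 1.195 cmH2O.

1.2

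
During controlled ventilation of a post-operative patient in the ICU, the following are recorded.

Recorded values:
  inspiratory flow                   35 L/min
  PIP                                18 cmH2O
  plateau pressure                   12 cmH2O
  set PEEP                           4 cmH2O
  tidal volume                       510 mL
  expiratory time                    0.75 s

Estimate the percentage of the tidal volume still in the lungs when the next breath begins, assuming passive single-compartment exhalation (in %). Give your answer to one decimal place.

Flow: 35 L/min ÷ 60 = 0.5833 L/s.
R = (PIP − Pplat)/V̇ = (18 − 12) / 0.5833 = 6.0/0.5833 = 10.286 cmH2O·s/L.
C = Vt/(Pplat − PEEP) = 510.0 / (12 − 4) = 510.0/8.0 = 63.75 mL/cmH2O.
τ = R × C = 10.286 × 0.06375 L/cmH2O = 0.6557 s.
Fraction remaining at end-expiration = e^(−Te/τ) = e^(−0.75/0.6557) = 0.3186 → 31.86%.

31.9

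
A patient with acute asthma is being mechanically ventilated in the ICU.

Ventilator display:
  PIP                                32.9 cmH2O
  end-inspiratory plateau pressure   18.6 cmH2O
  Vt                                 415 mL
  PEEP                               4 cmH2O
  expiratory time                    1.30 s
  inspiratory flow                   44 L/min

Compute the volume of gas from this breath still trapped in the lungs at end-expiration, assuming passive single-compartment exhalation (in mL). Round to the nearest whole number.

40

Flow: 44 L/min ÷ 60 = 0.7333 L/s.
R = (PIP − Pplat)/V̇ = (32.9 − 18.6) / 0.7333 = 14.3/0.7333 = 19.501 cmH2O·s/L.
C = Vt/(Pplat − PEEP) = 415.0 / (18.6 − 4) = 415.0/14.6 = 28.425 mL/cmH2O.
τ = R × C = 19.501 × 0.02843 L/cmH2O = 0.5544 s.
Fraction remaining = e^(−Te/τ) = e^(−1.30/0.5544) = 0.09586.
Trapped volume = 415.0 × 0.09586 = 39.782 mL.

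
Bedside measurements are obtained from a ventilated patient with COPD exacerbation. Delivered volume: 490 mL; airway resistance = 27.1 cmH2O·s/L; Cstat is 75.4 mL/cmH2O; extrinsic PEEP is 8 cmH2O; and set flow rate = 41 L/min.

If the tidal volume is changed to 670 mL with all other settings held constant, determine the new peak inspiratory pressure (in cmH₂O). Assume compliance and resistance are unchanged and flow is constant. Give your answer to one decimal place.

Flow: 41 L/min ÷ 60 = 0.6833 L/s.
PIP = Vt/C + R·V̇ + PEEP (constant-flow equation of motion).
Only the elastic term changes: ΔPIP = ΔVt / C = (670 − 490) / 75.4 = 2.387 cmH2O.
Original PIP = 490/75.4 + 27.1×0.6833 + 8 = 33.016 cmH2O; new PIP = 33.016 + (2.387) = 35.403 cmH2O.

35.4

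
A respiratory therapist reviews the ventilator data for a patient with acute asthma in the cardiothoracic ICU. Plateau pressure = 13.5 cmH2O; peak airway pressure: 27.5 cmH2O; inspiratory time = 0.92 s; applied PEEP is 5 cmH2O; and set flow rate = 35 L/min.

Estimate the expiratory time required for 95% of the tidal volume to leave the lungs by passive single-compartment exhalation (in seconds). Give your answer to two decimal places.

Flow: 35 L/min ÷ 60 = 0.5833 L/s.
Vt = flow × Ti = 0.5833 L/s × 0.92 s × 1000 mL/L = 536.64 mL.
R = (PIP − Pplat)/V̇ = (27.5 − 13.5) / 0.5833 = 14.0/0.5833 = 24.001 cmH2O·s/L.
C = Vt/(Pplat − PEEP) = 536.64 / (13.5 − 5) = 536.64/8.5 = 63.134 mL/cmH2O.
τ = R × C = 24.001 × 0.06313 L/cmH2O = 1.515 s.
t = −τ·ln(1 − 0.95) = −1.515·ln(0.05) = 4.539 s.

4.54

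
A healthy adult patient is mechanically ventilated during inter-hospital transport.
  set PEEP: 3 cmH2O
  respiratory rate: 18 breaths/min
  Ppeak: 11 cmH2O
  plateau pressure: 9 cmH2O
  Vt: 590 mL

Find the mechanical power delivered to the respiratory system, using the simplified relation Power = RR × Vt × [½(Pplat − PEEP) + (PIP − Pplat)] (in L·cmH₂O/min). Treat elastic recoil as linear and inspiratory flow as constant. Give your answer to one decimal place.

Per-breath work = Vt × [½(Pplat−PEEP) + (PIP−Pplat)] = 0.590 × [0.5×6.0 + 2.0] = 0.590 × 5.0 = 2.95 L·cmH2O.
Power = 18 × 2.95 = 53.1 L·cmH2O/min.

53.1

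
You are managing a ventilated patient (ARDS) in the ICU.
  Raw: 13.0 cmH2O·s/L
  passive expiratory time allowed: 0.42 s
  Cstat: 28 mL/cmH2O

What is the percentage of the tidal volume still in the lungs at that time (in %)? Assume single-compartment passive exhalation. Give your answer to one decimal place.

31.5

τ = R × C = 13.0 × 28 mL/cmH2O = 13.0 × 0.028 L/cmH2O = 0.364 s.
Passive exhalation: V(t)/V₀ = e^(−t/τ) = e^(−0.42/0.364) = 0.3154.
Fraction remaining = 0.3154 → 31.54%.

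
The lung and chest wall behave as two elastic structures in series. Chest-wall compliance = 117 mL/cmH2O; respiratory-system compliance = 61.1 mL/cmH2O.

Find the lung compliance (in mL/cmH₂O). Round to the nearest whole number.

1/CL = 1/Crs − 1/Ccw.
1/CL = 1/61.1 − 1/117 = 0.00782.
CL = 127.88 mL/cmH2O.

128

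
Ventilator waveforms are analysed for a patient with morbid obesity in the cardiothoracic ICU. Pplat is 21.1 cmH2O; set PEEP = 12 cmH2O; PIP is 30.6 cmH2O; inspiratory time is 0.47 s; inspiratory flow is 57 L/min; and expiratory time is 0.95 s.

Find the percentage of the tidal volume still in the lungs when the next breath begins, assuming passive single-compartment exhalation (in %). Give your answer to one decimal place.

Flow: 57 L/min ÷ 60 = 0.95 L/s.
Vt = flow × Ti = 0.95 L/s × 0.47 s × 1000 mL/L = 446.5 mL.
R = (PIP − Pplat)/V̇ = (30.6 − 21.1) / 0.95 = 9.5/0.95 = 10.0 cmH2O·s/L.
C = Vt/(Pplat − PEEP) = 446.5 / (21.1 − 12) = 446.5/9.1 = 49.066 mL/cmH2O.
τ = R × C = 10.0 × 0.04907 L/cmH2O = 0.4907 s.
Fraction remaining at end-expiration = e^(−Te/τ) = e^(−0.95/0.4907) = 0.1443 → 14.43%.

14.4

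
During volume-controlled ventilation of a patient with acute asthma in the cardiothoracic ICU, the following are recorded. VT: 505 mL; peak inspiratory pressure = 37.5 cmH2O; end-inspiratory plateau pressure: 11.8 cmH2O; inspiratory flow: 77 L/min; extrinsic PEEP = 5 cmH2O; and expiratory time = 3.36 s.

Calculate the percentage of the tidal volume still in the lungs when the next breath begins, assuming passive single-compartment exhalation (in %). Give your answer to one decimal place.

Flow: 77 L/min ÷ 60 = 1.2833 L/s.
R = (PIP − Pplat)/V̇ = (37.5 − 11.8) / 1.2833 = 25.7/1.2833 = 20.026 cmH2O·s/L.
C = Vt/(Pplat − PEEP) = 505.0 / (11.8 − 5) = 505.0/6.8 = 74.265 mL/cmH2O.
τ = R × C = 20.026 × 0.07427 L/cmH2O = 1.487 s.
Fraction remaining at end-expiration = e^(−Te/τ) = e^(−3.36/1.487) = 0.1044 → 10.44%.

10.4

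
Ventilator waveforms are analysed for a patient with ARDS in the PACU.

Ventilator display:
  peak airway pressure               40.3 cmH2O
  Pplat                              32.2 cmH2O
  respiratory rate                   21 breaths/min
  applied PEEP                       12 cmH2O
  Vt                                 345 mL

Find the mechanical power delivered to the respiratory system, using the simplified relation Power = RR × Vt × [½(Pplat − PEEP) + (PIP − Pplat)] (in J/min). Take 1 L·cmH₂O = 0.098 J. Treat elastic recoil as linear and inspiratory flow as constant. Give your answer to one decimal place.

Per-breath work = Vt × [½(Pplat−PEEP) + (PIP−Pplat)] = 0.345 × [0.5×20.2 + 8.1] = 0.345 × 18.2 = 6.279 L·cmH2O.
Power = 21 × 6.279 = 131.86 L·cmH2O/min.
× 0.098 J/(L·cmH2O) → 12.922 J/min.

12.9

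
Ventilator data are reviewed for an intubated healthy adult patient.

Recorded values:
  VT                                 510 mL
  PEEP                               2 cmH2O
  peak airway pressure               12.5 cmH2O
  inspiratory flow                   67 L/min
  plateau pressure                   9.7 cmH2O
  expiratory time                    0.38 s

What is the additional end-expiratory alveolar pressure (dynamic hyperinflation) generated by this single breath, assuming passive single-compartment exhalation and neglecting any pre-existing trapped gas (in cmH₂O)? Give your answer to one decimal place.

Flow: 67 L/min ÷ 60 = 1.1167 L/s.
R = (PIP − Pplat)/V̇ = (12.5 − 9.7) / 1.1167 = 2.8/1.1167 = 2.507 cmH2O·s/L.
C = Vt/(Pplat − PEEP) = 510.0 / (9.7 − 2) = 510.0/7.7 = 66.234 mL/cmH2O.
τ = R × C = 2.507 × 0.06623 L/cmH2O = 0.166 s.
Fraction remaining = e^(−Te/τ) = e^(−0.38/0.166) = 0.1014; trapped volume = 510.0 × 0.1014 = 51.714 mL.
Additional alveolar pressure from trapping ≈ V_trapped / C = 51.714 / 66.234 = 0.7808 cmH2O.

0.8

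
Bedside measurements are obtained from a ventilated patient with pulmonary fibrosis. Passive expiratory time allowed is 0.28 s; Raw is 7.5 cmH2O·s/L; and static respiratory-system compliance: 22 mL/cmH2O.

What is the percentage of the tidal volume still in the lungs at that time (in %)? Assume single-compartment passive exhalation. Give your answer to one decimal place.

18.3

τ = R × C = 7.5 × 22 mL/cmH2O = 7.5 × 0.022 L/cmH2O = 0.165 s.
Passive exhalation: V(t)/V₀ = e^(−t/τ) = e^(−0.28/0.165) = 0.1832.
Fraction remaining = 0.1832 → 18.32%.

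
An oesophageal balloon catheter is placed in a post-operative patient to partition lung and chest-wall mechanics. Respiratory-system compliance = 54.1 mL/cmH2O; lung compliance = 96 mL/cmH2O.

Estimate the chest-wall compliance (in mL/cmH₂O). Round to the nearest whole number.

124

1/Ccw = 1/Crs − 1/CL.
1/Ccw = 1/54.1 − 1/96 = 0.008068.
Ccw = 123.95 mL/cmH2O.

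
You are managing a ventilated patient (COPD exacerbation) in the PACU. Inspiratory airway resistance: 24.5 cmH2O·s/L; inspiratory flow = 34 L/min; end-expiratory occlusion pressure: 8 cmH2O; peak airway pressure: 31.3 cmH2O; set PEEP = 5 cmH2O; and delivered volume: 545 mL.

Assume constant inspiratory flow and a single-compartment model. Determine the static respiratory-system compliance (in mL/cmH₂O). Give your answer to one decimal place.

57.9

Flow: 34 L/min ÷ 60 = 0.5667 L/s.
Total PEEP = 8 cmH2O (set 5 + intrinsic 3); this is the baseline alveolar pressure.
Equation of motion (constant flow): PIP = Vt/C + R·V̇ + PEEP.
Vt/C = PIP − R·V̇ − PEEP = 31.3 − 24.5×0.5667 − 8 = 31.3 − 13.884 − 8 = 9.416 cmH2O.
C = Vt / 9.416 = 545 / 9.416 = 57.88 mL/cmH2O.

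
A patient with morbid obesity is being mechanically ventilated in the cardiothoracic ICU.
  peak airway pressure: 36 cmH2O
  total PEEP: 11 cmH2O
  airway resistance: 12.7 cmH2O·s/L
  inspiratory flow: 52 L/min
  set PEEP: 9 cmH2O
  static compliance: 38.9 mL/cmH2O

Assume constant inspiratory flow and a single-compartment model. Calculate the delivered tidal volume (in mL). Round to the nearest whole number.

544

Flow: 52 L/min ÷ 60 = 0.8667 L/s.
Total PEEP = 11 cmH2O (set 9 + intrinsic 2); this is the baseline alveolar pressure.
Equation of motion (constant flow): PIP = Vt/C + R·V̇ + PEEP.
Vt/C = PIP − R·V̇ − PEEP = 36 − 11.007 − 11 = 13.993 cmH2O.
Vt = C × 13.993 = 38.9 × 13.993 = 544.33 mL.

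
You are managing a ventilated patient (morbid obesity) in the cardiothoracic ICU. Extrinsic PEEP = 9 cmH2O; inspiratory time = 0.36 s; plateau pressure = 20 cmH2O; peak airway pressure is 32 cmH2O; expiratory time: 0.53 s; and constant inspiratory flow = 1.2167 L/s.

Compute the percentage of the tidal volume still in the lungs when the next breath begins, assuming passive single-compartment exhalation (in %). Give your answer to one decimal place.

Vt = flow × Ti = 1.2167 L/s × 0.36 s × 1000 mL/L = 438.01 mL.
R = (PIP − Pplat)/V̇ = (32 − 20) / 1.2167 = 12.0/1.2167 = 9.863 cmH2O·s/L.
C = Vt/(Pplat − PEEP) = 438.01 / (20 − 9) = 438.01/11.0 = 39.819 mL/cmH2O.
τ = R × C = 9.863 × 0.03982 L/cmH2O = 0.3927 s.
Fraction remaining at end-expiration = e^(−Te/τ) = e^(−0.53/0.3927) = 0.2593 → 25.93%.

25.9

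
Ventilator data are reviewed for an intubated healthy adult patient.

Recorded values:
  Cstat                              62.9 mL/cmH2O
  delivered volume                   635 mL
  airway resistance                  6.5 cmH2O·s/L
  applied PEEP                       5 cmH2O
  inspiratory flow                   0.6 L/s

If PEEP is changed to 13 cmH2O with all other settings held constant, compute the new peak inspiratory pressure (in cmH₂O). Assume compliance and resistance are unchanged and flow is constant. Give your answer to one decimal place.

27.0

PIP = Vt/C + R·V̇ + PEEP (constant-flow equation of motion).
Only the baseline term changes: ΔPIP = ΔPEEP = 13 − 5 = 8.0 cmH2O.
Original PIP = 635/62.9 + 6.5×0.6 + 5 = 18.995 cmH2O; new PIP = 18.995 + (8.0) = 26.995 cmH2O.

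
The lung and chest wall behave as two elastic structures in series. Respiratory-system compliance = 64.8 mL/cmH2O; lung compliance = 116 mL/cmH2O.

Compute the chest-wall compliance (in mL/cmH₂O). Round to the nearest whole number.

147

1/Ccw = 1/Crs − 1/CL.
1/Ccw = 1/64.8 − 1/116 = 0.006811.
Ccw = 146.82 mL/cmH2O.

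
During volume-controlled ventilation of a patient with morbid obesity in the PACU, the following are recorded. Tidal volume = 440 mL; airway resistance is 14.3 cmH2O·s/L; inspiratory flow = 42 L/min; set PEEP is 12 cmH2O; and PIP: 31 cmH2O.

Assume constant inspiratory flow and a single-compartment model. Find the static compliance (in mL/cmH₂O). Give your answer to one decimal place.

Flow: 42 L/min ÷ 60 = 0.7 L/s.
Equation of motion (constant flow): PIP = Vt/C + R·V̇ + PEEP.
Vt/C = PIP − R·V̇ − PEEP = 31 − 14.3×0.7 − 12 = 31 − 10.01 − 12 = 8.99 cmH2O.
C = Vt / 8.99 = 440 / 8.99 = 48.943 mL/cmH2O.

48.9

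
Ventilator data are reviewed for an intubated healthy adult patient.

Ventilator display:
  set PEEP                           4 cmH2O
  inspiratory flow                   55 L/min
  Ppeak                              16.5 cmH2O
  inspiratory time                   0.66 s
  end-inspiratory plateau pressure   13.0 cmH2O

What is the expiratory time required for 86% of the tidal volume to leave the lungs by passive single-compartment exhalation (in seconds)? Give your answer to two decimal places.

0.50

Flow: 55 L/min ÷ 60 = 0.9167 L/s.
Vt = flow × Ti = 0.9167 L/s × 0.66 s × 1000 mL/L = 605.02 mL.
R = (PIP − Pplat)/V̇ = (16.5 − 13.0) / 0.9167 = 3.5/0.9167 = 3.818 cmH2O·s/L.
C = Vt/(Pplat − PEEP) = 605.02 / (13.0 − 4) = 605.02/9.0 = 67.224 mL/cmH2O.
τ = R × C = 3.818 × 0.06722 L/cmH2O = 0.2566 s.
t = −τ·ln(1 − 0.86) = −0.2566·ln(0.14) = 0.5045 s.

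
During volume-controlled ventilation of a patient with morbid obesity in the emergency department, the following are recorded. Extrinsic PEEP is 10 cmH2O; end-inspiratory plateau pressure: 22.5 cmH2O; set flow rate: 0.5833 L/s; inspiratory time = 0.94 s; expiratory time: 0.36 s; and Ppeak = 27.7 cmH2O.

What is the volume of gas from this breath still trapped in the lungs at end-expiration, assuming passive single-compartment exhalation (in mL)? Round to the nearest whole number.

Vt = flow × Ti = 0.5833 L/s × 0.94 s × 1000 mL/L = 548.3 mL.
R = (PIP − Pplat)/V̇ = (27.7 − 22.5) / 0.5833 = 5.2/0.5833 = 8.915 cmH2O·s/L.
C = Vt/(Pplat − PEEP) = 548.3 / (22.5 − 10) = 548.3/12.5 = 43.864 mL/cmH2O.
τ = R × C = 8.915 × 0.04386 L/cmH2O = 0.391 s.
Fraction remaining = e^(−Te/τ) = e^(−0.36/0.391) = 0.3982.
Trapped volume = 548.3 × 0.3982 = 218.33 mL.

218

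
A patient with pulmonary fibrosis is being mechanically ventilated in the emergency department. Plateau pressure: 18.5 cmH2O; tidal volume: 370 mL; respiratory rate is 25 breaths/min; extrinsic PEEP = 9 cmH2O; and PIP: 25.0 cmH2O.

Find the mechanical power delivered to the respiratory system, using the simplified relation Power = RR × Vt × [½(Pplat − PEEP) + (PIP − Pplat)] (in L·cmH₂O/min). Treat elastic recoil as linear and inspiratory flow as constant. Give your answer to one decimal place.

104.1

Per-breath work = Vt × [½(Pplat−PEEP) + (PIP−Pplat)] = 0.370 × [0.5×9.5 + 6.5] = 0.370 × 11.25 = 4.163 L·cmH2O.
Power = 25 × 4.163 = 104.08 L·cmH2O/min.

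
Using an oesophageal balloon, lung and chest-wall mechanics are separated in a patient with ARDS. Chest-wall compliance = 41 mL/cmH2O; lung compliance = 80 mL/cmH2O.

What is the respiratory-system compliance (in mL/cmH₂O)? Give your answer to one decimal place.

Lung and chest wall are elastances in series: 1/Crs = 1/CL + 1/Ccw.
1/Crs = 1/80 + 1/41 = 0.03689.
Crs = 27.108 mL/cmH2O.

27.1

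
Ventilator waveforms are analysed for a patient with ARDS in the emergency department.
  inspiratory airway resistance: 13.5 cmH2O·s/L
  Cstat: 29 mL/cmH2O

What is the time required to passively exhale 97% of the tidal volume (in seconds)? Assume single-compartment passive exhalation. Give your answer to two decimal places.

1.37

τ = R × C = 13.5 × 29 mL/cmH2O = 13.5 × 0.029 L/cmH2O = 0.3915 s.
Exhaled fraction f = 1 − e^(−t/τ) → t = −τ·ln(1 − f) = −0.3915·ln(0.03) = 1.373 s.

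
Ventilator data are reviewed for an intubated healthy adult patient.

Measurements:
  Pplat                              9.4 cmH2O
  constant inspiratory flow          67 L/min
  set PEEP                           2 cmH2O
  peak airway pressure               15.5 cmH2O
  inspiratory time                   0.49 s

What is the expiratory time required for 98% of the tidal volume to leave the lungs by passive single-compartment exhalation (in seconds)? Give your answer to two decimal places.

Flow: 67 L/min ÷ 60 = 1.1167 L/s.
Vt = flow × Ti = 1.1167 L/s × 0.49 s × 1000 mL/L = 547.18 mL.
R = (PIP − Pplat)/V̇ = (15.5 − 9.4) / 1.1167 = 6.1/1.1167 = 5.463 cmH2O·s/L.
C = Vt/(Pplat − PEEP) = 547.18 / (9.4 − 2) = 547.18/7.4 = 73.943 mL/cmH2O.
τ = R × C = 5.463 × 0.07394 L/cmH2O = 0.4039 s.
t = −τ·ln(1 − 0.98) = −0.4039·ln(0.02) = 1.58 s.

1.58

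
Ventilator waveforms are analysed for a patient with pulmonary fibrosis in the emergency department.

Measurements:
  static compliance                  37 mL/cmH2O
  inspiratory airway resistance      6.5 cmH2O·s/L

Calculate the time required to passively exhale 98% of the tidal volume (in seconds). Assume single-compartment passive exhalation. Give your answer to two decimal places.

τ = R × C = 6.5 × 37 mL/cmH2O = 6.5 × 0.037 L/cmH2O = 0.2405 s.
Exhaled fraction f = 1 − e^(−t/τ) → t = −τ·ln(1 − f) = −0.2405·ln(0.02) = 0.9408 s.

0.94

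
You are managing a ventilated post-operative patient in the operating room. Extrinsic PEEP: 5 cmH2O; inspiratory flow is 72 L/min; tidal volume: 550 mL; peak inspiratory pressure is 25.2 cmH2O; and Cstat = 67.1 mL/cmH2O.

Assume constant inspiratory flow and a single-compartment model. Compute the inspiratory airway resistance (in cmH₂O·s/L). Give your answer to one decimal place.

Flow: 72 L/min ÷ 60 = 1.2 L/s.
Equation of motion (constant flow): PIP = Vt/C + R·V̇ + PEEP.
R·V̇ = PIP − Vt/C − PEEP = 25.2 − 550/67.1 − 5 = 25.2 − 8.197 − 5 = 12.003 cmH2O.
R = 12.003 / 1.2 = 10.003 cmH2O·s/L.

10.0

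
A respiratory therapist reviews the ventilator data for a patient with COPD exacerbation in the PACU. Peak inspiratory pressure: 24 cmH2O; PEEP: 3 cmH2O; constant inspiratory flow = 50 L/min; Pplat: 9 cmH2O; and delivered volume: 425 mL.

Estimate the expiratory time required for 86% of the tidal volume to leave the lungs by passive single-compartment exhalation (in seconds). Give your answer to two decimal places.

Flow: 50 L/min ÷ 60 = 0.8333 L/s.
R = (PIP − Pplat)/V̇ = (24 − 9) / 0.8333 = 15.0/0.8333 = 18.001 cmH2O·s/L.
C = Vt/(Pplat − PEEP) = 425.0 / (9 − 3) = 425.0/6.0 = 70.833 mL/cmH2O.
τ = R × C = 18.001 × 0.07083 L/cmH2O = 1.275 s.
t = −τ·ln(1 − 0.86) = −1.275·ln(0.14) = 2.507 s.

2.51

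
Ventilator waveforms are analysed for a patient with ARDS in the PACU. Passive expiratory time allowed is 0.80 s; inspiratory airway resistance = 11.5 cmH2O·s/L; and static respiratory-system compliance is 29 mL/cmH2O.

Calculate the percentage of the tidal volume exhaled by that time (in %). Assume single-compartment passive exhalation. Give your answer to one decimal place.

90.9

τ = R × C = 11.5 × 29 mL/cmH2O = 11.5 × 0.029 L/cmH2O = 0.3335 s.
Passive exhalation: V(t)/V₀ = e^(−t/τ) = e^(−0.80/0.3335) = 0.09083.
Fraction exhaled = 1 − 0.09083 = 0.9092 → 90.92%.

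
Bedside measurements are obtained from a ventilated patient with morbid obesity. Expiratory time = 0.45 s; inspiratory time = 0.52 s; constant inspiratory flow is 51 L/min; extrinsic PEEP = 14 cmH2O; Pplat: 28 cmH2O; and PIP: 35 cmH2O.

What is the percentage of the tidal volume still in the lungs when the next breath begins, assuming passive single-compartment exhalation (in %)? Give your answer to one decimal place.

17.7

Flow: 51 L/min ÷ 60 = 0.85 L/s.
Vt = flow × Ti = 0.85 L/s × 0.52 s × 1000 mL/L = 442.0 mL.
R = (PIP − Pplat)/V̇ = (35 − 28) / 0.85 = 7.0/0.85 = 8.235 cmH2O·s/L.
C = Vt/(Pplat − PEEP) = 442.0 / (28 − 14) = 442.0/14.0 = 31.571 mL/cmH2O.
τ = R × C = 8.235 × 0.03157 L/cmH2O = 0.26 s.
Fraction remaining at end-expiration = e^(−Te/τ) = e^(−0.45/0.26) = 0.1771 → 17.71%.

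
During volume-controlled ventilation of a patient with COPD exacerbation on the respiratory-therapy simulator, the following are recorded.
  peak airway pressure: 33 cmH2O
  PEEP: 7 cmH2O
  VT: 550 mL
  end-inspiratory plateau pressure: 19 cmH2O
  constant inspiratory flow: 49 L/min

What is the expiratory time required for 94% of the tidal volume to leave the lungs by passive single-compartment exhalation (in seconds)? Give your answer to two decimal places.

2.21

Flow: 49 L/min ÷ 60 = 0.8167 L/s.
R = (PIP − Pplat)/V̇ = (33 − 19) / 0.8167 = 14.0/0.8167 = 17.142 cmH2O·s/L.
C = Vt/(Pplat − PEEP) = 550.0 / (19 − 7) = 550.0/12.0 = 45.833 mL/cmH2O.
τ = R × C = 17.142 × 0.04583 L/cmH2O = 0.7856 s.
t = −τ·ln(1 − 0.94) = −0.7856·ln(0.06) = 2.21 s.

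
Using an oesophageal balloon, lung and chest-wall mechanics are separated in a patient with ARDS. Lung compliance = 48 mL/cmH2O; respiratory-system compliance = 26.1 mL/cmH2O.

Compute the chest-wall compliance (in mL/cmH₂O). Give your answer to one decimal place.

1/Ccw = 1/Crs − 1/CL.
1/Ccw = 1/26.1 − 1/48 = 0.01748.
Ccw = 57.208 mL/cmH2O.

57.2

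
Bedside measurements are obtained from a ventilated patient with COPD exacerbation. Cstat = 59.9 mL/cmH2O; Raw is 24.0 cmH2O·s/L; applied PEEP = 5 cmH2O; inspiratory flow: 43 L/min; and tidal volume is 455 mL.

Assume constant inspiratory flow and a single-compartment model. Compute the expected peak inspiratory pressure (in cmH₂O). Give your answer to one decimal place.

Flow: 43 L/min ÷ 60 = 0.7167 L/s.
Equation of motion (constant flow): PIP = Vt/C + R·V̇ + PEEP.
PIP = 455/59.9 + 24.0×0.7167 + 5 = 7.596 + 17.201 + 5 = 29.797 cmH2O.

29.8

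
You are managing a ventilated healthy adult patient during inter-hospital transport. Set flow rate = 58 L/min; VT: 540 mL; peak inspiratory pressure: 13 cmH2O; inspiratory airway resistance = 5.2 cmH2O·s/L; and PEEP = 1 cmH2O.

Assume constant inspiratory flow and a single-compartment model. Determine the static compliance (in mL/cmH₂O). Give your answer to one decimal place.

77.4

Flow: 58 L/min ÷ 60 = 0.9667 L/s.
Equation of motion (constant flow): PIP = Vt/C + R·V̇ + PEEP.
Vt/C = PIP − R·V̇ − PEEP = 13 − 5.2×0.9667 − 1 = 13 − 5.027 − 1 = 6.973 cmH2O.
C = Vt / 6.973 = 540 / 6.973 = 77.442 mL/cmH2O.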